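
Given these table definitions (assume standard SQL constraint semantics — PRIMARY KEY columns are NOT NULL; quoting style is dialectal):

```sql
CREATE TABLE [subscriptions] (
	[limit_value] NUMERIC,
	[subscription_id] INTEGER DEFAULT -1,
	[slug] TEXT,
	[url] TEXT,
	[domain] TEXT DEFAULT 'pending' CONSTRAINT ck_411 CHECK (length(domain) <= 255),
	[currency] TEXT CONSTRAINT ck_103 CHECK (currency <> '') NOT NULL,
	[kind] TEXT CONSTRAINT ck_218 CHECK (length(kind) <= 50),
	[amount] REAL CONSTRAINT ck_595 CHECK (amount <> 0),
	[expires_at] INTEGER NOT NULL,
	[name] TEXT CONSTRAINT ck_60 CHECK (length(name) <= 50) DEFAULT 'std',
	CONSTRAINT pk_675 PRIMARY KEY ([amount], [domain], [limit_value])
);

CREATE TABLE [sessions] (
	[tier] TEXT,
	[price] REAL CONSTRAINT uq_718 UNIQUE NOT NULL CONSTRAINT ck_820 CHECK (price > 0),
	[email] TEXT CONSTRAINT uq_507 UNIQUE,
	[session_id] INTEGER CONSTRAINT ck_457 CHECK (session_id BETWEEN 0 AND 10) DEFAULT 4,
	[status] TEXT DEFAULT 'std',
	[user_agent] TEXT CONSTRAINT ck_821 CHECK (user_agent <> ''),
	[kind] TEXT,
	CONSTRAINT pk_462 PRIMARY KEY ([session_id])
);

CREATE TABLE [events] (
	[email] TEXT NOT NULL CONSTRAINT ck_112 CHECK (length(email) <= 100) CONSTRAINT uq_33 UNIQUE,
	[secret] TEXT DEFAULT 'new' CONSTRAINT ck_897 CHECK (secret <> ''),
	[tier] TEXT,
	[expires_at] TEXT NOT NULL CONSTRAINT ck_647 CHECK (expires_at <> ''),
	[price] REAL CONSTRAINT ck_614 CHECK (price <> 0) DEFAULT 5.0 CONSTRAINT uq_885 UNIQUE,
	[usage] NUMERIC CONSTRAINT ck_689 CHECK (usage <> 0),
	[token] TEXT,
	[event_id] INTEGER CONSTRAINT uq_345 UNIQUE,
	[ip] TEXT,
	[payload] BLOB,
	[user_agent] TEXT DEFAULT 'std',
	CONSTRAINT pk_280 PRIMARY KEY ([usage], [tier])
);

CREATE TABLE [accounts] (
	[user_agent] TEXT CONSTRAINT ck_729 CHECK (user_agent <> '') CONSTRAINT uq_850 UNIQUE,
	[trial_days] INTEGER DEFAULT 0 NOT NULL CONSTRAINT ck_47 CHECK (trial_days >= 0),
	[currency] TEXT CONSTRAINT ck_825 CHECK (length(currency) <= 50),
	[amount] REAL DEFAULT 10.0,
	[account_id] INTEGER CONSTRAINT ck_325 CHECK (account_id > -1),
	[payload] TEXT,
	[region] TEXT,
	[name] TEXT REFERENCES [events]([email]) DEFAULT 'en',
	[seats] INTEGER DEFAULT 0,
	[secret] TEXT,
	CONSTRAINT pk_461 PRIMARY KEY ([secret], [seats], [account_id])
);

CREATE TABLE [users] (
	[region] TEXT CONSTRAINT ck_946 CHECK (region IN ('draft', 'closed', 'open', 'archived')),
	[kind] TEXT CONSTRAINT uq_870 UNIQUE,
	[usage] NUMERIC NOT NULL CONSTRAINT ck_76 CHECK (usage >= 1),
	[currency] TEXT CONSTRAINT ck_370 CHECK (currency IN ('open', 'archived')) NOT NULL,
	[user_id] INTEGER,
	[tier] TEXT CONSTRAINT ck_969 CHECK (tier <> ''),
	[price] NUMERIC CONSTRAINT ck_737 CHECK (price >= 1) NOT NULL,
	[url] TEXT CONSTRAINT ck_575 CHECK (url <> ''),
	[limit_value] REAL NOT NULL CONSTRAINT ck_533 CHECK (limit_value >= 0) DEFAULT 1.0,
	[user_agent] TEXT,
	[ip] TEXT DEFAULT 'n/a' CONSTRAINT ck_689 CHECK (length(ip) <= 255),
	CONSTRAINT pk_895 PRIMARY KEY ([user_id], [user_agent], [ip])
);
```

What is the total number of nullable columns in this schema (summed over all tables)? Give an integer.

27

subscriptions: 5 nullable (subscription_id, slug, url, kind, name — PK (amount, domain, limit_value) and explicit NOT NULL columns excluded).
sessions: 5 nullable (tier, email, status, user_agent, kind — PK (session_id) and explicit NOT NULL columns excluded).
events: 7 nullable (secret, price, token, event_id, ip, payload, user_agent — PK (usage, tier) and explicit NOT NULL columns excluded).
accounts: 6 nullable (user_agent, currency, amount, payload, region, name — PK (secret, seats, account_id) and explicit NOT NULL columns excluded).
users: 4 nullable (region, kind, tier, url — PK (user_id, user_agent, ip) and explicit NOT NULL columns excluded).
Total: 5 + 5 + 7 + 6 + 4 = 27.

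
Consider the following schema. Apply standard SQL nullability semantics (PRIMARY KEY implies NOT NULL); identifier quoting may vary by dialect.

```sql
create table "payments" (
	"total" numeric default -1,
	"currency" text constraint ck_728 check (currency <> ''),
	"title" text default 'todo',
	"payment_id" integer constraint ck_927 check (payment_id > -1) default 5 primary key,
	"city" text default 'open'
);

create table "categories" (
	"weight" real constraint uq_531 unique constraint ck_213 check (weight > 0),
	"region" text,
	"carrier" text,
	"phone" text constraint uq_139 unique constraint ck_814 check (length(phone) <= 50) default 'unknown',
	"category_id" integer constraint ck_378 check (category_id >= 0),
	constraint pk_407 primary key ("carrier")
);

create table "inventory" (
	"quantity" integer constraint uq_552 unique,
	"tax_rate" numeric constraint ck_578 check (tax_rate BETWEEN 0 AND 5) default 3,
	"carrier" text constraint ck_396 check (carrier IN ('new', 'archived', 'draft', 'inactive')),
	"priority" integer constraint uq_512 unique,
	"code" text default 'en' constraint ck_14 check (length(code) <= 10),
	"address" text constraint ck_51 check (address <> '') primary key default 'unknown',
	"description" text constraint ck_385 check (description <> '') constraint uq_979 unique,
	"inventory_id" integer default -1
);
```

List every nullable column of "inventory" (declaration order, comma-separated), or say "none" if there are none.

quantity, tax_rate, carrier, priority, code, description, inventory_id

- quantity: UNIQUE does not imply NOT NULL → nullable.
- tax_rate: CHECK does not forbid NULL (a CHECK constraint passes when its expression is NULL) → nullable.
- carrier: CHECK does not forbid NULL (a CHECK constraint passes when its expression is NULL) → nullable.
- priority: UNIQUE does not imply NOT NULL → nullable.
- code: CHECK does not forbid NULL (a CHECK constraint passes when its expression is NULL) → nullable.
- address: part of the PRIMARY KEY, which implies NOT NULL → not nullable.
- description: CHECK does not forbid NULL (a CHECK constraint passes when its expression is NULL) → nullable.
- inventory_id: DEFAULT only fills an omitted column; an explicit NULL is still allowed → nullable.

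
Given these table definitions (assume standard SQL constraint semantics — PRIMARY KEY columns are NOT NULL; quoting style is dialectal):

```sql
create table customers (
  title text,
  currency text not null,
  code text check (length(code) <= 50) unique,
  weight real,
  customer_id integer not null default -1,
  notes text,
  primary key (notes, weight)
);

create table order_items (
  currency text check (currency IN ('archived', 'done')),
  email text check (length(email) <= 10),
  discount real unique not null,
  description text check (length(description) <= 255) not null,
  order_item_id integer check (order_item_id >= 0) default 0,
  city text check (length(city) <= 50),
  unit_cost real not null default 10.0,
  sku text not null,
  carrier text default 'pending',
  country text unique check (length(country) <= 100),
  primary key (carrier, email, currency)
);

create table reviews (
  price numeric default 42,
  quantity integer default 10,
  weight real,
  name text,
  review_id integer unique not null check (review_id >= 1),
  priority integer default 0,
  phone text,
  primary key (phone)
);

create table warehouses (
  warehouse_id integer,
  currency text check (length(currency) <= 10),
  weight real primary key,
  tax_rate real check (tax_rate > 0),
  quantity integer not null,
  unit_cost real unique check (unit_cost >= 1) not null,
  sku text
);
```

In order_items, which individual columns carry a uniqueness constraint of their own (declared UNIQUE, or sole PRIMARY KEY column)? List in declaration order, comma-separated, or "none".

discount, country

- currency: part of a composite PRIMARY KEY — only the tuple is unique, not this column on its own.
- email: part of a composite PRIMARY KEY — only the tuple is unique, not this column on its own.
- discount: declared UNIQUE → unique.
- description: no UNIQUE or single-column PK constraint.
- order_item_id: no UNIQUE or single-column PK constraint.
- city: no UNIQUE or single-column PK constraint.
- unit_cost: no UNIQUE or single-column PK constraint.
- sku: no UNIQUE or single-column PK constraint.
- carrier: part of a composite PRIMARY KEY — only the tuple is unique, not this column on its own.
- country: declared UNIQUE → unique.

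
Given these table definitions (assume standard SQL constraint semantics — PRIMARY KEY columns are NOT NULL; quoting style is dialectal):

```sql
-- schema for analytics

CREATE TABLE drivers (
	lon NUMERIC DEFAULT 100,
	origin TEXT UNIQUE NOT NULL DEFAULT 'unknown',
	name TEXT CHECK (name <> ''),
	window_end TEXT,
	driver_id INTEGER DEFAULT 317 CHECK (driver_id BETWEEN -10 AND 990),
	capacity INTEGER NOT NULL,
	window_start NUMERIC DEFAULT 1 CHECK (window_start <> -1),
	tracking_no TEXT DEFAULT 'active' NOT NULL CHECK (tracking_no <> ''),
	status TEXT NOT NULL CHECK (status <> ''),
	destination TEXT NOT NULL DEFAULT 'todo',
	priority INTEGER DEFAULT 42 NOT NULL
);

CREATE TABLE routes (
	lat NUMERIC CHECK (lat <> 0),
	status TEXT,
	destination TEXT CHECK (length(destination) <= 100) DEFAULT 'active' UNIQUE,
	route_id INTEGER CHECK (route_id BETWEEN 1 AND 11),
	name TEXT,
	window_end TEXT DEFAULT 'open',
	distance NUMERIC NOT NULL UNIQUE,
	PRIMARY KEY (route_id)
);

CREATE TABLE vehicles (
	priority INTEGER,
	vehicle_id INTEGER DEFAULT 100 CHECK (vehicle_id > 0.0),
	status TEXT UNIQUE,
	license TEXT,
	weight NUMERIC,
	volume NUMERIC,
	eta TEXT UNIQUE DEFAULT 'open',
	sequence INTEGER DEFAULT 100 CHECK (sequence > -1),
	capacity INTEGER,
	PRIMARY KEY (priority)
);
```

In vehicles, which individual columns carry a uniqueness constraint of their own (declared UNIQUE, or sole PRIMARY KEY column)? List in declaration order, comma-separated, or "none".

- priority: single-column PRIMARY KEY → unique.
- vehicle_id: no UNIQUE or single-column PK constraint.
- status: declared UNIQUE → unique.
- license: no UNIQUE or single-column PK constraint.
- weight: no UNIQUE or single-column PK constraint.
- volume: no UNIQUE or single-column PK constraint.
- eta: declared UNIQUE → unique.
- sequence: no UNIQUE or single-column PK constraint.
- capacity: no UNIQUE or single-column PK constraint.

priority, status, eta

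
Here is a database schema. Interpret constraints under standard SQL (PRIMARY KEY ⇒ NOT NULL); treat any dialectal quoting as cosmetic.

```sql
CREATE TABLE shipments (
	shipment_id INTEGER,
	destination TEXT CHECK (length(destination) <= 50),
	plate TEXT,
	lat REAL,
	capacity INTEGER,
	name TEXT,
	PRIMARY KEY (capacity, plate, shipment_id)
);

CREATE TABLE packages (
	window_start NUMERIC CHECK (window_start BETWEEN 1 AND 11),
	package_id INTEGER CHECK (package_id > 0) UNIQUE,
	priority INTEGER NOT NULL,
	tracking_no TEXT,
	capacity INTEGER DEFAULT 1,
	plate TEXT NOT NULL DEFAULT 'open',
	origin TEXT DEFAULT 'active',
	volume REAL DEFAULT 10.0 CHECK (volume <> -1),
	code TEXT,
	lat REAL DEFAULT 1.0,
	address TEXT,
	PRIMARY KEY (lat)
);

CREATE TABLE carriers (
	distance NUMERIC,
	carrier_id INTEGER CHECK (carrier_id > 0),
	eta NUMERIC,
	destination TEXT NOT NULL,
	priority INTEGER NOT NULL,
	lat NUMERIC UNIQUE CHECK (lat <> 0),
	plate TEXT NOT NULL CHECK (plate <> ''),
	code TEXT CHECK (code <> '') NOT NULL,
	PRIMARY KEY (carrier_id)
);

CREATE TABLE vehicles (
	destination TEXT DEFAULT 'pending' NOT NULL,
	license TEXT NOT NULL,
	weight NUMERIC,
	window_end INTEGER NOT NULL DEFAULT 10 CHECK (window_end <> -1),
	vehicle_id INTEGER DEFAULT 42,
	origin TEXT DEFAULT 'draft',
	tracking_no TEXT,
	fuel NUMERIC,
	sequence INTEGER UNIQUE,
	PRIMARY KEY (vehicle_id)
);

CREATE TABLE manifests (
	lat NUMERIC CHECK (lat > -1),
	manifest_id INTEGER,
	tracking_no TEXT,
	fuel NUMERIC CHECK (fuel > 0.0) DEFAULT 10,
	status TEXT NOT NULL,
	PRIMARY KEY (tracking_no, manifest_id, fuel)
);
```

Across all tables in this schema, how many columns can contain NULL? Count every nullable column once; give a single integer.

20

shipments: 3 nullable (destination, lat, name — PK (capacity, plate, shipment_id) and explicit NOT NULL columns excluded).
packages: 8 nullable (window_start, package_id, tracking_no, capacity, origin, volume, code, address — PK (lat) and explicit NOT NULL columns excluded).
carriers: 3 nullable (distance, eta, lat — PK (carrier_id) and explicit NOT NULL columns excluded).
vehicles: 5 nullable (weight, origin, tracking_no, fuel, sequence — PK (vehicle_id) and explicit NOT NULL columns excluded).
manifests: 1 nullable (lat — PK (tracking_no, manifest_id, fuel) and explicit NOT NULL columns excluded).
Total: 3 + 8 + 3 + 5 + 1 = 20.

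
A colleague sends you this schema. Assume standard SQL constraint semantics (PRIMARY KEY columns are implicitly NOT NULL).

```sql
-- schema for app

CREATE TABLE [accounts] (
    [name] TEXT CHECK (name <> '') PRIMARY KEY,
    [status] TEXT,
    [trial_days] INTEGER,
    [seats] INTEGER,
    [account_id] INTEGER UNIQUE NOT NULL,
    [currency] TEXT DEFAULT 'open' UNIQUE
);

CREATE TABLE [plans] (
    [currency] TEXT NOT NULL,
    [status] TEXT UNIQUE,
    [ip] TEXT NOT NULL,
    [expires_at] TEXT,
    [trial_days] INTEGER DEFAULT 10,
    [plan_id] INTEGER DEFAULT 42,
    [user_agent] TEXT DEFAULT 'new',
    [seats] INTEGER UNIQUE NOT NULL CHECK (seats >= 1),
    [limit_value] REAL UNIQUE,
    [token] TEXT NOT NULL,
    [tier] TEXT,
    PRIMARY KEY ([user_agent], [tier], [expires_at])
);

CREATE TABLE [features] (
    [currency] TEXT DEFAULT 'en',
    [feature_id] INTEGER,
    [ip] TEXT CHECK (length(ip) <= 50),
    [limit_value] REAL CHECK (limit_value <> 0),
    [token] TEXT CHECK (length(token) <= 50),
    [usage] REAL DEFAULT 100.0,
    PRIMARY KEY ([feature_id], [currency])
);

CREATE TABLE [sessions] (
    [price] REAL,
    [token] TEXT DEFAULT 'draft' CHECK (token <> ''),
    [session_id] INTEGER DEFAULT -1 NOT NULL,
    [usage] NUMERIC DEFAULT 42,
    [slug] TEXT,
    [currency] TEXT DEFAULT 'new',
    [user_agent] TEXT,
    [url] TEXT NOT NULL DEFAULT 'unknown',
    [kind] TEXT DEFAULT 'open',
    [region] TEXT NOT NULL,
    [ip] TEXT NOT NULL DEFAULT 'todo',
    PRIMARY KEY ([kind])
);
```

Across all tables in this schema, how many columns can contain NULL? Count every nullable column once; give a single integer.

18

accounts: 4 nullable (status, trial_days, seats, currency — PK (name) and explicit NOT NULL columns excluded).
plans: 4 nullable (status, trial_days, plan_id, limit_value — PK (user_agent, tier, expires_at) and explicit NOT NULL columns excluded).
features: 4 nullable (ip, limit_value, token, usage — PK (feature_id, currency) and explicit NOT NULL columns excluded).
sessions: 6 nullable (price, token, usage, slug, currency, user_agent — PK (kind) and explicit NOT NULL columns excluded).
Total: 4 + 4 + 4 + 6 = 18.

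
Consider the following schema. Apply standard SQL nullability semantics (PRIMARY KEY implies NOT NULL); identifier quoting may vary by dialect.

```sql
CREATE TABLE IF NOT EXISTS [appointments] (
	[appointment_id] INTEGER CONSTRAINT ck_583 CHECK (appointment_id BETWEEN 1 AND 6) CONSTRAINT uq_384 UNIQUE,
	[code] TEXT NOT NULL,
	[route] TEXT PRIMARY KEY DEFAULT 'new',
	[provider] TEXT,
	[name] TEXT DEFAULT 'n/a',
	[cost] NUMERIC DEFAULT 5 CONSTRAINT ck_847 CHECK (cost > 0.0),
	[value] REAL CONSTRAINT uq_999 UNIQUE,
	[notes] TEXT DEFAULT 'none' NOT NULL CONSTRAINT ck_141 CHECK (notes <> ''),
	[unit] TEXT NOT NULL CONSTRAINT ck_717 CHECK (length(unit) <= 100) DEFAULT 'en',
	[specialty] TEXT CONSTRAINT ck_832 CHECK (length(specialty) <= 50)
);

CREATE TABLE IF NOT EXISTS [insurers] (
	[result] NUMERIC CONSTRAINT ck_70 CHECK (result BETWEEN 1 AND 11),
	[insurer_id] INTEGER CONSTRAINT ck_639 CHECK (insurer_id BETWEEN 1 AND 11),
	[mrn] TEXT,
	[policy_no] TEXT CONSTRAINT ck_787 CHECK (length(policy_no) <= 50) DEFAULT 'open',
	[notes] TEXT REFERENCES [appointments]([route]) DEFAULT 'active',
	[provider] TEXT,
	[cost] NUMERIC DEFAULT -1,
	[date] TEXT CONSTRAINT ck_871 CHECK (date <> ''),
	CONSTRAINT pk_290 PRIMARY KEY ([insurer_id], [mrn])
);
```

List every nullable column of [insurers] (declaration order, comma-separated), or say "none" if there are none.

result, policy_no, notes, provider, cost, date

- result: CHECK does not forbid NULL (a CHECK constraint passes when its expression is NULL) → nullable.
- insurer_id: part of the PRIMARY KEY, which implies NOT NULL → not nullable.
- mrn: part of the PRIMARY KEY, which implies NOT NULL → not nullable.
- policy_no: CHECK does not forbid NULL (a CHECK constraint passes when its expression is NULL) → nullable.
- notes: a foreign key column may be NULL unless separately constrained → nullable.
- provider: no NOT NULL constraint applies → nullable.
- cost: DEFAULT only fills an omitted column; an explicit NULL is still allowed → nullable.
- date: CHECK does not forbid NULL (a CHECK constraint passes when its expression is NULL) → nullable.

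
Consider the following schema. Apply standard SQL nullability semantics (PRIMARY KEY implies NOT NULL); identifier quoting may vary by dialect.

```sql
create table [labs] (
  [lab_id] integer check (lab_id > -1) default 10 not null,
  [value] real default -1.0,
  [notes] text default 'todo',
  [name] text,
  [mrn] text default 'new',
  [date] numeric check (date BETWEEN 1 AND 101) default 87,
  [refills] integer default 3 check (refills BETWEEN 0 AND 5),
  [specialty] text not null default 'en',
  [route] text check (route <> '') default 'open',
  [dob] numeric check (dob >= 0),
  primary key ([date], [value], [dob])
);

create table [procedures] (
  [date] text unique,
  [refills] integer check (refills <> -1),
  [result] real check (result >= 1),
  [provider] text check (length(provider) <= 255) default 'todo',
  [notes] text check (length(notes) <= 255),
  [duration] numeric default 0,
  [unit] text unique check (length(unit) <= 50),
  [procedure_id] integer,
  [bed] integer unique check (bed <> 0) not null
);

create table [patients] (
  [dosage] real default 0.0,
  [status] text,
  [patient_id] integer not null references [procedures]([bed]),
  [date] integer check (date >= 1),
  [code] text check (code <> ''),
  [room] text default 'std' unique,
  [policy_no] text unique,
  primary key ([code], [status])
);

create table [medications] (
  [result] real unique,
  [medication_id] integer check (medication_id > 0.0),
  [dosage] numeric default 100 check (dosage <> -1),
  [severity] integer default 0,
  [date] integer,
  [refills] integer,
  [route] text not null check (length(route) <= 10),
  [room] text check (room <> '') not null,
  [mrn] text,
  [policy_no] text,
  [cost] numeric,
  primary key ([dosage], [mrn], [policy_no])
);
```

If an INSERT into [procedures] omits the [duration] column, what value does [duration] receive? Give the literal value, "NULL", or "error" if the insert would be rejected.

duration has an explicit DEFAULT 0.
When the column is omitted from an INSERT, that default is used.

0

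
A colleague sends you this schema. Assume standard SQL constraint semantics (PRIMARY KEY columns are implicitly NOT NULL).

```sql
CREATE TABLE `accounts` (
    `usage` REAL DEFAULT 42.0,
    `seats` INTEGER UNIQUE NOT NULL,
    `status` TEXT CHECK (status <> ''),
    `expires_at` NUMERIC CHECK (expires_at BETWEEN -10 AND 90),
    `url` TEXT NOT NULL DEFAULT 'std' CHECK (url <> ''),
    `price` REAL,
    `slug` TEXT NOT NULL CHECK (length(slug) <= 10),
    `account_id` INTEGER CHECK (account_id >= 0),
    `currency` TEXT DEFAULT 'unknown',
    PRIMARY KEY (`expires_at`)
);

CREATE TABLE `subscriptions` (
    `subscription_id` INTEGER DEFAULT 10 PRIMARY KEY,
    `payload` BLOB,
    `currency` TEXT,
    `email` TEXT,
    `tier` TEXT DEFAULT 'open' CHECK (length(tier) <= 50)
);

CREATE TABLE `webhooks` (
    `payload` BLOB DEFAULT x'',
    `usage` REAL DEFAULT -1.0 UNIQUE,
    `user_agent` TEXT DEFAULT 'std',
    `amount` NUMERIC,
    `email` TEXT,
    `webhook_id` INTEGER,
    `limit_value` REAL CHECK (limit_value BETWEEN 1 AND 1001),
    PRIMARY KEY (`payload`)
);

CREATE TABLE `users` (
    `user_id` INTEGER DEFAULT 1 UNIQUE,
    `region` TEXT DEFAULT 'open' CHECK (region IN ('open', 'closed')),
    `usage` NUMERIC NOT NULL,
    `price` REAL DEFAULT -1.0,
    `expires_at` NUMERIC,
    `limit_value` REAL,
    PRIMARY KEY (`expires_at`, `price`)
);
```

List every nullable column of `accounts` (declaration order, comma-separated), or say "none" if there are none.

usage, status, price, account_id, currency

- usage: DEFAULT only fills an omitted column; an explicit NULL is still allowed → nullable.
- seats: declared NOT NULL → not nullable.
- status: CHECK does not forbid NULL (a CHECK constraint passes when its expression is NULL) → nullable.
- expires_at: part of the PRIMARY KEY, which implies NOT NULL → not nullable.
- url: declared NOT NULL → not nullable.
- price: no NOT NULL constraint applies → nullable.
- slug: declared NOT NULL → not nullable.
- account_id: CHECK does not forbid NULL (a CHECK constraint passes when its expression is NULL) → nullable.
- currency: DEFAULT only fills an omitted column; an explicit NULL is still allowed → nullable.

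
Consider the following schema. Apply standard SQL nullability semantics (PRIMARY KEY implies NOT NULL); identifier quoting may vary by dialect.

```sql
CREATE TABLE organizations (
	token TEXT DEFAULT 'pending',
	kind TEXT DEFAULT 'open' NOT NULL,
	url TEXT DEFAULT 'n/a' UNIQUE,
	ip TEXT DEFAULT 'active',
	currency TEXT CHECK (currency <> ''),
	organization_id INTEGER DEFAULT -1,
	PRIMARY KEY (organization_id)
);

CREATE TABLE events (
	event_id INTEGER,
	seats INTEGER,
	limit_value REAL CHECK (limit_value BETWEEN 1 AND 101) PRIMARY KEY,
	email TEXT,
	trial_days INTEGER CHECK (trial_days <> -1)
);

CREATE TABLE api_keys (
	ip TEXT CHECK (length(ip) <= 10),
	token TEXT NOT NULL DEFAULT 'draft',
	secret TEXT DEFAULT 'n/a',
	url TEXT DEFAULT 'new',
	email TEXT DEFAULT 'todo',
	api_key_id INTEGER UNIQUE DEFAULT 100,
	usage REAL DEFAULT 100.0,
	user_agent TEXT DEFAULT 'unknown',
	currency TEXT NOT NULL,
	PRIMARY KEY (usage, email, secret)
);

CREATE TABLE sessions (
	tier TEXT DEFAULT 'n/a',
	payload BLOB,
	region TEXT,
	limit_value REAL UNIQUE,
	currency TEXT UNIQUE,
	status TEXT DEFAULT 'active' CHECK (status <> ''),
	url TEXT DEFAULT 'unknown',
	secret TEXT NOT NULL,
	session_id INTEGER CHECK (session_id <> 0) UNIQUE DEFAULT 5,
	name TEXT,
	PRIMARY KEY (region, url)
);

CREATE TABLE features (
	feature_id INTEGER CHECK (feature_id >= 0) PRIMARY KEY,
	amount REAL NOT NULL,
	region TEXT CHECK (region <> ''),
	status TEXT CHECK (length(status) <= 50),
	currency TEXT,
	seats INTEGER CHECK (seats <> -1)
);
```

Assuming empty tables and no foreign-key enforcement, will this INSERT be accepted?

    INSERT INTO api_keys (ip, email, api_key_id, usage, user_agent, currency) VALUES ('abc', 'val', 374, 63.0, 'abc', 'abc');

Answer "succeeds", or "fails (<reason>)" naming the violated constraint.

succeeds

NOT NULL columns: currency is supplied; email is supplied; secret defaults to 'n/a'; token defaults to 'draft'; usage is supplied.
CHECK constraints: 'abc' satisfies (length(ip) <= 10).
No constraint is violated.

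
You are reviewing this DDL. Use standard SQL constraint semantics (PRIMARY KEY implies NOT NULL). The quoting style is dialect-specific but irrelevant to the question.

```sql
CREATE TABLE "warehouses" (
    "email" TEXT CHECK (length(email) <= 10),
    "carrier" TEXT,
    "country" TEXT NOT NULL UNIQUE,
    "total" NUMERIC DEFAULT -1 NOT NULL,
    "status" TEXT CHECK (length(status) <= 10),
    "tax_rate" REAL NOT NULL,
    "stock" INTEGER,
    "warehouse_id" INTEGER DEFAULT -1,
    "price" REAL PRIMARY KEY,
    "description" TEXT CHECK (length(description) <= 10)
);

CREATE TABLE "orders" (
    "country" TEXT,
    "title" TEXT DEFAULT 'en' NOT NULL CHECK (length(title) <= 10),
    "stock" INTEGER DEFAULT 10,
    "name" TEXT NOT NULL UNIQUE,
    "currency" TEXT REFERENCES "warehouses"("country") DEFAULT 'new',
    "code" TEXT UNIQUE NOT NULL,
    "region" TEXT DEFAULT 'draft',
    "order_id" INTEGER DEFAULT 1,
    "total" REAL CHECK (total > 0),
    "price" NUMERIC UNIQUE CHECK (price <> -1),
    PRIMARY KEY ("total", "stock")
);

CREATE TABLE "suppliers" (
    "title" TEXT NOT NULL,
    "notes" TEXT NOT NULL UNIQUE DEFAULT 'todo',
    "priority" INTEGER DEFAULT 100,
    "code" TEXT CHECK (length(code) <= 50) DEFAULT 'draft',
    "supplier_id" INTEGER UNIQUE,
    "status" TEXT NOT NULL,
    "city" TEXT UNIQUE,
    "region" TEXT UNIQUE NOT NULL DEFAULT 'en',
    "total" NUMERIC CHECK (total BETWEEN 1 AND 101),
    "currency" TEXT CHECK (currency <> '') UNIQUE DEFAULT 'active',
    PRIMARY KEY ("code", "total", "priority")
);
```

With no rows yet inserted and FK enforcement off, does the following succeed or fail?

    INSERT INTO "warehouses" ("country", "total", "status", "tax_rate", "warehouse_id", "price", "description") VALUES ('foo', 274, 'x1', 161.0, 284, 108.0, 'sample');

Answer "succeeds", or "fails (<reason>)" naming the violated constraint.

NOT NULL columns: country is supplied; price is supplied; tax_rate is supplied; total is supplied.
CHECK constraints: 'x1' satisfies (length(status) <= 10); 'sample' satisfies (length(description) <= 10).
No constraint is violated.

succeeds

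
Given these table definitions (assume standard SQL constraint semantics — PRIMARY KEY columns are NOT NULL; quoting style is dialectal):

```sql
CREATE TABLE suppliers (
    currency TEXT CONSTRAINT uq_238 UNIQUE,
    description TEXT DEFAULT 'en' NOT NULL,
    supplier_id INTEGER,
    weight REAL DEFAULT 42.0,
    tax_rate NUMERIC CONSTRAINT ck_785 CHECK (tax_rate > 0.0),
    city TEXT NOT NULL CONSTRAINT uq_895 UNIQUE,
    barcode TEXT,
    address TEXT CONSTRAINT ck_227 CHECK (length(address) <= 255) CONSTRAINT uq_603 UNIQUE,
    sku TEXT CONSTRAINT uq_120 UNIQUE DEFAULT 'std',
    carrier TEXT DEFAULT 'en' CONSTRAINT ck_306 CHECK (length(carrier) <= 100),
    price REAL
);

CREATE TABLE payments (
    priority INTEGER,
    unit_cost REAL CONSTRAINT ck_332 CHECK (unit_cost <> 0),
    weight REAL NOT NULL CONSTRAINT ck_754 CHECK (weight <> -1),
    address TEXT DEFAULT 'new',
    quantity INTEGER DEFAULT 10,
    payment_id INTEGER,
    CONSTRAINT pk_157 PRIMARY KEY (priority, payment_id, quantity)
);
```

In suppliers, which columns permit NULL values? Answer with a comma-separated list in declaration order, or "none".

currency, supplier_id, weight, tax_rate, barcode, address, sku, carrier, price

- currency: UNIQUE does not imply NOT NULL → nullable.
- description: declared NOT NULL → not nullable.
- supplier_id: no NOT NULL constraint applies → nullable.
- weight: DEFAULT only fills an omitted column; an explicit NULL is still allowed → nullable.
- tax_rate: CHECK does not forbid NULL (a CHECK constraint passes when its expression is NULL) → nullable.
- city: declared NOT NULL → not nullable.
- barcode: no NOT NULL constraint applies → nullable.
- address: CHECK does not forbid NULL (a CHECK constraint passes when its expression is NULL) → nullable.
- sku: UNIQUE does not imply NOT NULL → nullable.
- carrier: CHECK does not forbid NULL (a CHECK constraint passes when its expression is NULL) → nullable.
- price: no NOT NULL constraint applies → nullable.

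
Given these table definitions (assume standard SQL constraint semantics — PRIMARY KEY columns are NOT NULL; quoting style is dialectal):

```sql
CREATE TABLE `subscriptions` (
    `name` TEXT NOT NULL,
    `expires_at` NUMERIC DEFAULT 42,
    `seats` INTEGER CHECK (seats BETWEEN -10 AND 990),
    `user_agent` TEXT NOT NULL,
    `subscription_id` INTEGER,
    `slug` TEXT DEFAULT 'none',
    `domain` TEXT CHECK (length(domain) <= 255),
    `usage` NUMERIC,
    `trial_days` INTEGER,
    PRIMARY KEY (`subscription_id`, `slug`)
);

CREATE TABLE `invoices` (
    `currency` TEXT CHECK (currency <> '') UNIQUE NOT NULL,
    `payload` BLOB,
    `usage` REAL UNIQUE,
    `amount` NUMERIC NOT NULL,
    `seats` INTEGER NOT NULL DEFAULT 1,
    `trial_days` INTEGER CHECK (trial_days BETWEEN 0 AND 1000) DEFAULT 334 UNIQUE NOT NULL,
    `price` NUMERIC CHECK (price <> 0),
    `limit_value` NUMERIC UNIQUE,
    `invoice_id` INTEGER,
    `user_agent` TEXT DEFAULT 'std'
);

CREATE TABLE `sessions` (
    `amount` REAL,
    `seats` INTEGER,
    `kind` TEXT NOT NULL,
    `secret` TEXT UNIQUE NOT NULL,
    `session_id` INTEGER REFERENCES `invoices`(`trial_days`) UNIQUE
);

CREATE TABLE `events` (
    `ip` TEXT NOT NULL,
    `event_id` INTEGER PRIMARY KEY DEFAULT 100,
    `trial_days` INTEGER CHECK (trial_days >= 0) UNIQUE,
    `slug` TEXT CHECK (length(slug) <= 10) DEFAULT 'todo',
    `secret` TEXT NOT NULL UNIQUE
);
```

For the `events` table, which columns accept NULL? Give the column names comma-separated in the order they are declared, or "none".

trial_days, slug

- ip: declared NOT NULL → not nullable.
- event_id: part of the PRIMARY KEY, which implies NOT NULL → not nullable.
- trial_days: CHECK does not forbid NULL (a CHECK constraint passes when its expression is NULL) → nullable.
- slug: CHECK does not forbid NULL (a CHECK constraint passes when its expression is NULL) → nullable.
- secret: declared NOT NULL → not nullable.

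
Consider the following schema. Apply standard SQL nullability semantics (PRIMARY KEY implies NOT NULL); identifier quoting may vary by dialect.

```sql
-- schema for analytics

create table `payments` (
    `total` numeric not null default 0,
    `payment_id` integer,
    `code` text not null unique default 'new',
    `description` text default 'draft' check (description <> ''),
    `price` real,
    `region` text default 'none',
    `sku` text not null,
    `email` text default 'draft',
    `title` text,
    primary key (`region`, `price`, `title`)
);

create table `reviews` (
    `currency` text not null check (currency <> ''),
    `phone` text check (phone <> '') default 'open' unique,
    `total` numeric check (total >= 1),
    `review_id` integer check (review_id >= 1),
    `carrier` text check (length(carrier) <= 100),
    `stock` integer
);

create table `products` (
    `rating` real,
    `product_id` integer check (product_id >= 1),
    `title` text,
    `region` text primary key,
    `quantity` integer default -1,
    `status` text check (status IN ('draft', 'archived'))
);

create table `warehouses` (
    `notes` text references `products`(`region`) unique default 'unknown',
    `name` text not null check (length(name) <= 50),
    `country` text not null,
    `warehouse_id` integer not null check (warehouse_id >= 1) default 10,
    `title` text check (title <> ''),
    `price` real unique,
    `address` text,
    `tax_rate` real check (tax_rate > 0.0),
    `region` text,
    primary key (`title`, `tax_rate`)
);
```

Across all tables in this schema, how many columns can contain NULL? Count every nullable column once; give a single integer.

payments: 3 nullable (payment_id, description, email — PK (region, price, title) and explicit NOT NULL columns excluded).
reviews: 5 nullable (phone, total, review_id, carrier, stock — PK none and explicit NOT NULL columns excluded).
products: 5 nullable (rating, product_id, title, quantity, status — PK (region) and explicit NOT NULL columns excluded).
warehouses: 4 nullable (notes, price, address, region — PK (title, tax_rate) and explicit NOT NULL columns excluded).
Total: 3 + 5 + 5 + 4 = 17.

17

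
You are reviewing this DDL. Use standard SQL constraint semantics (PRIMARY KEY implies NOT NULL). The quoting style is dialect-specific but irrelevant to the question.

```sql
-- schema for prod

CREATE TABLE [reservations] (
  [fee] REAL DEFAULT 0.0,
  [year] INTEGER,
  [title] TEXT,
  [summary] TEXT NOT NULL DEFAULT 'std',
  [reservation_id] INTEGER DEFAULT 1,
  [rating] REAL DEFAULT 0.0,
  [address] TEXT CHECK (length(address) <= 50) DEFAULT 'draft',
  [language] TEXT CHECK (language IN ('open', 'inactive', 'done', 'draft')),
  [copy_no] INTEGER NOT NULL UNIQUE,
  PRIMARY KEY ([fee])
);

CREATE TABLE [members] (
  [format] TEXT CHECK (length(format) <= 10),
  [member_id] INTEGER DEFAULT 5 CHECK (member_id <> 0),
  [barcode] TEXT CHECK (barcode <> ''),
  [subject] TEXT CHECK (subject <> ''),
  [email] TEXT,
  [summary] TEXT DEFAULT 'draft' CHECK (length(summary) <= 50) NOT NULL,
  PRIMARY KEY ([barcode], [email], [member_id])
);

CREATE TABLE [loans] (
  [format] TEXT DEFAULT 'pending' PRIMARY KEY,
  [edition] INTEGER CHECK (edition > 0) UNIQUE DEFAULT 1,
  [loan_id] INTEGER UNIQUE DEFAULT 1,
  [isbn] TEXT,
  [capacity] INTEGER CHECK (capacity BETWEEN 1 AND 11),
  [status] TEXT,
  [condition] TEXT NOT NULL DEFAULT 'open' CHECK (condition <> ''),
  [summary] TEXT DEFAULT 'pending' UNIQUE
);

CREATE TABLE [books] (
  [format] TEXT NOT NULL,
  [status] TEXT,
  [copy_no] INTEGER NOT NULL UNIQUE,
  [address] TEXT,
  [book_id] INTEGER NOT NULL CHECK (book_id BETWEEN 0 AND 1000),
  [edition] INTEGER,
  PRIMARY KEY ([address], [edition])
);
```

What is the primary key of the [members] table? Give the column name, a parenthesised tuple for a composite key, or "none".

(barcode, email, member_id)

A table-level PRIMARY KEY clause names 3 columns: barcode, email, member_id.
This is a composite key — the combination is unique, not each column individually.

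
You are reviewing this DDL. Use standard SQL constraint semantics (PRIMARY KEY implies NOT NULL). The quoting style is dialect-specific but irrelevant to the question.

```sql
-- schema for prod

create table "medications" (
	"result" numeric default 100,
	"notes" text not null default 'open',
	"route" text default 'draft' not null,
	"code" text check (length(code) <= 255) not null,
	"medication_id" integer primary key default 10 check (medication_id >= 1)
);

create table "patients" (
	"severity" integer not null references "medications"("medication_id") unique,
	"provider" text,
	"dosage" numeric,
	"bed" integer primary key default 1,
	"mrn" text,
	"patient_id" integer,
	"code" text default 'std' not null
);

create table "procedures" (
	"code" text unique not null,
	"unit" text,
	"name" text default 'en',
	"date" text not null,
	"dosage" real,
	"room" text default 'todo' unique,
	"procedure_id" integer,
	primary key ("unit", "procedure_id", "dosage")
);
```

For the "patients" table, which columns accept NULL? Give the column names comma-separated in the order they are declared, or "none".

provider, dosage, mrn, patient_id

- severity: declared NOT NULL → not nullable.
- provider: no NOT NULL constraint applies → nullable.
- dosage: no NOT NULL constraint applies → nullable.
- bed: part of the PRIMARY KEY, which implies NOT NULL → not nullable.
- mrn: no NOT NULL constraint applies → nullable.
- patient_id: no NOT NULL constraint applies → nullable.
- code: declared NOT NULL → not nullable.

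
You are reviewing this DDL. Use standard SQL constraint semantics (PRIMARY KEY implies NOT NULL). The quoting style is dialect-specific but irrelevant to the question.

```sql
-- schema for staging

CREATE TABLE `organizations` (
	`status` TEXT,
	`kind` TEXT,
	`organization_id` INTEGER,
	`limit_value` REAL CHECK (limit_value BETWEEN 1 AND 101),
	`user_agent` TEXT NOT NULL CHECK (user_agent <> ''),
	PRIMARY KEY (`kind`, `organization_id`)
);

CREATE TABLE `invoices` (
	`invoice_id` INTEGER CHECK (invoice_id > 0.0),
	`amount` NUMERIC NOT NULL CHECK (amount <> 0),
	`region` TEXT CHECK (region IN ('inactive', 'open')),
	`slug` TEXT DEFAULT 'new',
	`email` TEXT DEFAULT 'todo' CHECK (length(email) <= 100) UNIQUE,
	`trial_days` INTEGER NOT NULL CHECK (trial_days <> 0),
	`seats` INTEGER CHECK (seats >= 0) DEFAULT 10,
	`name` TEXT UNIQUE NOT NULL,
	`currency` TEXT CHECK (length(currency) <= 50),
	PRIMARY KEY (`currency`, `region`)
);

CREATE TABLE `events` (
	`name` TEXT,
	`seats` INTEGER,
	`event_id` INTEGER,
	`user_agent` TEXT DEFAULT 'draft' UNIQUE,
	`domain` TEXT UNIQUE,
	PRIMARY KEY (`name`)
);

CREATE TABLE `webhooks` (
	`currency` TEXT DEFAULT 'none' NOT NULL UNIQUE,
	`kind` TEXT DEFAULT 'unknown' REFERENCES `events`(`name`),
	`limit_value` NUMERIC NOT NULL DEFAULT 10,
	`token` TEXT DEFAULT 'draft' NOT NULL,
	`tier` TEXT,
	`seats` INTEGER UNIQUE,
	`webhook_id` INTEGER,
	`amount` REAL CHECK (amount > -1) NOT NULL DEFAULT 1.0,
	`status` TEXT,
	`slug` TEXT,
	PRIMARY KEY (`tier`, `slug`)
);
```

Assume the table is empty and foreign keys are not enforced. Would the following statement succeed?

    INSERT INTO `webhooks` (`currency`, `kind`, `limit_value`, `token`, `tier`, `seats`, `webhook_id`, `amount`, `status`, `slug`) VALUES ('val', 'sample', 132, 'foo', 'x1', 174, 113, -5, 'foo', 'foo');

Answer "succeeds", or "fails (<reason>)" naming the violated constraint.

fails (CHECK on amount)

The value -5 for amount violates CHECK (amount > -1).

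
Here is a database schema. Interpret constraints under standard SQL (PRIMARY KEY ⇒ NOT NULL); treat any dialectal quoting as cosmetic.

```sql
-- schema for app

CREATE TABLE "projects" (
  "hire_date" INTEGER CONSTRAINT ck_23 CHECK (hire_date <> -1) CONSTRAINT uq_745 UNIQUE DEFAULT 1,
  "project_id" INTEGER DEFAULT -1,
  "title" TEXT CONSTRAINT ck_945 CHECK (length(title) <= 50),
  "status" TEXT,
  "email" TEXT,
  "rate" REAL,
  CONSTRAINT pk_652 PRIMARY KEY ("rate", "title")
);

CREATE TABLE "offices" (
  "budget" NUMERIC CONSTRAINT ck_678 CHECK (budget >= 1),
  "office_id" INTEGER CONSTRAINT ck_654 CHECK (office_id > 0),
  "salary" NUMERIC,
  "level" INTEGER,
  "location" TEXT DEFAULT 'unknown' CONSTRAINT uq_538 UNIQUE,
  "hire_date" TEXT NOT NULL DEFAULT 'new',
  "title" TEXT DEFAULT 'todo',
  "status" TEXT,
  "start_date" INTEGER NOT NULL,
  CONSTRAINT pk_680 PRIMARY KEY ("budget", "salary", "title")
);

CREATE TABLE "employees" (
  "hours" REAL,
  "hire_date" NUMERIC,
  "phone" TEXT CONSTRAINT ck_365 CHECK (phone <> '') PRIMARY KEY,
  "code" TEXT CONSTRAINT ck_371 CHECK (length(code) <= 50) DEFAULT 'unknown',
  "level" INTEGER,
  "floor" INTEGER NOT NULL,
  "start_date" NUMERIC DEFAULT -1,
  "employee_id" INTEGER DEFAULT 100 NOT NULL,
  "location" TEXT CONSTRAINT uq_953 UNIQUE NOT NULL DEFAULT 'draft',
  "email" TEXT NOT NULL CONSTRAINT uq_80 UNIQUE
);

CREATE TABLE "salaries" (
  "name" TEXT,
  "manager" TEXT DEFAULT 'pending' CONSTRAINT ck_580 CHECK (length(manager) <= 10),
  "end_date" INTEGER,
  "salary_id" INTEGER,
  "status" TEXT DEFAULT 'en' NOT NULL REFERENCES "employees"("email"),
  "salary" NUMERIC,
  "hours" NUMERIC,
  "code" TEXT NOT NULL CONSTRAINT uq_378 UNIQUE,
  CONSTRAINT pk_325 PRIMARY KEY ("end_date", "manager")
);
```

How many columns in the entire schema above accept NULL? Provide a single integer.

17

projects: 4 nullable (hire_date, project_id, status, email — PK (rate, title) and explicit NOT NULL columns excluded).
offices: 4 nullable (office_id, level, location, status — PK (budget, salary, title) and explicit NOT NULL columns excluded).
employees: 5 nullable (hours, hire_date, code, level, start_date — PK (phone) and explicit NOT NULL columns excluded).
salaries: 4 nullable (name, salary_id, salary, hours — PK (end_date, manager) and explicit NOT NULL columns excluded).
Total: 4 + 4 + 5 + 4 = 17.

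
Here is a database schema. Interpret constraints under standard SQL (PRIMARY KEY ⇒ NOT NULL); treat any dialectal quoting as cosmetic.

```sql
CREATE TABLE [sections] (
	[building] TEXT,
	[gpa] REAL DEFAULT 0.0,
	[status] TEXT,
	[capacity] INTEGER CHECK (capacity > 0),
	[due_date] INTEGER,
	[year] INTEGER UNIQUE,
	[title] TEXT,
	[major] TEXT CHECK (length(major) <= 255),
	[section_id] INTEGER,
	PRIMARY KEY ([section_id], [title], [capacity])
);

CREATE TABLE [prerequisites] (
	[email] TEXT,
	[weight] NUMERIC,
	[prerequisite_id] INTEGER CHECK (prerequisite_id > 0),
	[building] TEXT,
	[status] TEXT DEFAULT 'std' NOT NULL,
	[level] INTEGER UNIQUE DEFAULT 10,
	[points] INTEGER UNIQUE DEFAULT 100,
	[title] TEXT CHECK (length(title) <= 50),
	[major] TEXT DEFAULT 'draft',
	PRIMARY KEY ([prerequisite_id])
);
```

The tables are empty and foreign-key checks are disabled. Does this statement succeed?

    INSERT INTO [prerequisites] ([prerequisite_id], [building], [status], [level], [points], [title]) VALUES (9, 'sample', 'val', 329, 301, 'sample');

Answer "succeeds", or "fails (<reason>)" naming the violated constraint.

succeeds

NOT NULL columns: prerequisite_id is supplied; status is supplied.
CHECK constraints: 9 satisfies (prerequisite_id > 0); 'sample' satisfies (length(title) <= 50).
No constraint is violated.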